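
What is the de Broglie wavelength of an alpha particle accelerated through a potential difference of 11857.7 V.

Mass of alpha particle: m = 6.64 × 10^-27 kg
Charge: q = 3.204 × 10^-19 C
9.33 × 10^-14 m

When a particle is accelerated through voltage V, it gains kinetic energy KE = qV.

The de Broglie wavelength is then λ = h/√(2mqV):

λ = h/√(2mqV)
λ = (6.626 × 10^-34 J·s) / √(2 × 6.64 × 10^-27 kg × 3.204 × 10^-19 C × 11857.7 V)
λ = 9.33 × 10^-14 m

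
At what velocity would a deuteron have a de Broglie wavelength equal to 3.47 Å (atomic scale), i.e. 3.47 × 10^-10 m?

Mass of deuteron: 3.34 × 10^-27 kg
5.72 × 10^2 m/s

From λ = h/(mv), solve for v:

v = h/(mλ)
v = (6.626 × 10^-34 J·s) / (3.34 × 10^-27 kg × 3.47 × 10^-10 m)
v = 5.72 × 10^2 m/s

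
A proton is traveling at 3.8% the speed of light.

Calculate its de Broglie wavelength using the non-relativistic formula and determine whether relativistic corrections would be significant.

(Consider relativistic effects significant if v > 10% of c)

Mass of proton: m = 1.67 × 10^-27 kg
No, relativistic corrections are not needed.

Using the non-relativistic de Broglie formula λ = h/(mv):

v = 3.8% × c = 1.139 × 10^7 m/s

λ = h/(mv)
λ = (6.626 × 10^-34 J·s) / (1.67 × 10^-27 kg × 1.139 × 10^7 m/s)
λ = 3.48 × 10^-14 m

Since v = 3.8% of c < 10% of c, relativistic corrections are NOT significant and this non-relativistic result is a good approximation.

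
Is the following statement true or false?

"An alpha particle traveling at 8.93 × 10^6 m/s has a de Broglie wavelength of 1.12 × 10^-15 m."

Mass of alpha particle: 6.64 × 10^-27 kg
False

The claim is incorrect.

Using λ = h/(mv):
λ = (6.626 × 10^-34 J·s) / (6.64 × 10^-27 kg × 8.93 × 10^6 m/s)
λ = 1.12 × 10^-14 m

The actual wavelength differs from the claimed 1.12 × 10^-15 m.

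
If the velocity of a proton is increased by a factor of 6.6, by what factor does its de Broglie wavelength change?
The wavelength decreases by a factor of 6.6.

From λ = h/(mv), the wavelength is inversely proportional to velocity:

λ ∝ 1/v

If v → 6.6v, then λ → λ/6.6

When velocity is increased by a factor of 6.6, the wavelength decreases by a factor of 6.6.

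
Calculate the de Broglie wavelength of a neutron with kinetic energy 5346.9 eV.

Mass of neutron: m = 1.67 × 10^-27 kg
3.92 × 10^-13 m

Using λ = h/√(2mKE):

First convert KE to Joules: KE = 5346.9 eV = 8.567 × 10^-16 J

λ = h/√(2mKE)
λ = (6.626 × 10^-34 J·s) / √(2 × 1.67 × 10^-27 kg × 8.567 × 10^-16 J)
λ = 3.92 × 10^-13 m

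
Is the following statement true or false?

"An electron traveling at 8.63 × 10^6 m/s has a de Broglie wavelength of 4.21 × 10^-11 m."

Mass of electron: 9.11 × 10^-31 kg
False

The claim is incorrect.

Using λ = h/(mv):
λ = (6.626 × 10^-34 J·s) / (9.11 × 10^-31 kg × 8.63 × 10^6 m/s)
λ = 8.43 × 10^-11 m

The actual wavelength differs from the claimed 4.21 × 10^-11 m.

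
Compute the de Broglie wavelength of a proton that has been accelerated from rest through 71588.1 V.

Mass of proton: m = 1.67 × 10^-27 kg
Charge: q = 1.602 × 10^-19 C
1.07 × 10^-13 m

When a particle is accelerated through voltage V, it gains kinetic energy KE = qV.

The de Broglie wavelength is then λ = h/√(2mqV):

λ = h/√(2mqV)
λ = (6.626 × 10^-34 J·s) / √(2 × 1.67 × 10^-27 kg × 1.602 × 10^-19 C × 71588.1 V)
λ = 1.07 × 10^-13 m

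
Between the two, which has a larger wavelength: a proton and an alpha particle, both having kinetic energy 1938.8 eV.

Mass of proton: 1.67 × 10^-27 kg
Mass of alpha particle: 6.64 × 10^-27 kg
The proton has the longer wavelength.

Using λ = h/√(2mKE):

For proton: λ₁ = h/√(2m₁KE) = 6.51 × 10^-13 m
For alpha particle: λ₂ = h/√(2m₂KE) = 3.26 × 10^-13 m

Since λ ∝ 1/√m at constant kinetic energy, the lighter particle has the longer wavelength.

The proton has the longer de Broglie wavelength.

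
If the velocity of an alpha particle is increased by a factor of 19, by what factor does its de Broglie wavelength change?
The wavelength decreases by a factor of 19.

From λ = h/(mv), the wavelength is inversely proportional to velocity:

λ ∝ 1/v

If v → 19v, then λ → λ/19

When velocity is increased by a factor of 19, the wavelength decreases by a factor of 19.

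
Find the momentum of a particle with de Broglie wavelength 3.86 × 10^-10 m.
1.72 × 10^-24 kg·m/s

From the de Broglie relation λ = h/p, we solve for p:

p = h/λ
p = (6.626 × 10^-34 J·s) / (3.86 × 10^-10 m)
p = 1.72 × 10^-24 kg·m/s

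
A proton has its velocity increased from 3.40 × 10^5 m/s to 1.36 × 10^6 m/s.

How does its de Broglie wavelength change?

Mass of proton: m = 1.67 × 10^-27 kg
The wavelength decreases by a factor of 4.

Using λ = h/(mv):

Initial wavelength: λ₁ = h/(mv₁) = 1.17 × 10^-12 m
Final wavelength: λ₂ = h/(mv₂) = 2.92 × 10^-13 m

Since λ ∝ 1/v, when velocity increases by a factor of 4, the wavelength decreases by a factor of 4.

λ₂/λ₁ = v₁/v₂ = 1/4

The wavelength decreases by a factor of 4.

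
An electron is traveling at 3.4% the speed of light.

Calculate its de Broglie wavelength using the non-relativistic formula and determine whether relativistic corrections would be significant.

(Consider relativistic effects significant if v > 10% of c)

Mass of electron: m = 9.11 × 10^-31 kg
No, relativistic corrections are not needed.

Using the non-relativistic de Broglie formula λ = h/(mv):

v = 3.4% × c = 1.019 × 10^7 m/s

λ = h/(mv)
λ = (6.626 × 10^-34 J·s) / (9.11 × 10^-31 kg × 1.019 × 10^7 m/s)
λ = 7.14 × 10^-11 m

Since v = 3.4% of c < 10% of c, relativistic corrections are NOT significant and this non-relativistic result is a good approximation.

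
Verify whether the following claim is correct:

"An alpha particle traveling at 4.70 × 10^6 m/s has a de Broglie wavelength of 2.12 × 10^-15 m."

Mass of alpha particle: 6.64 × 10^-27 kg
False

The claim is incorrect.

Using λ = h/(mv):
λ = (6.626 × 10^-34 J·s) / (6.64 × 10^-27 kg × 4.70 × 10^6 m/s)
λ = 2.12 × 10^-14 m

The actual wavelength differs from the claimed 2.12 × 10^-15 m.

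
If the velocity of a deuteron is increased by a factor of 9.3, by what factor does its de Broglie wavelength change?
The wavelength decreases by a factor of 9.3.

From λ = h/(mv), the wavelength is inversely proportional to velocity:

λ ∝ 1/v

If v → 9.3v, then λ → λ/9.3

When velocity is increased by a factor of 9.3, the wavelength decreases by a factor of 9.3.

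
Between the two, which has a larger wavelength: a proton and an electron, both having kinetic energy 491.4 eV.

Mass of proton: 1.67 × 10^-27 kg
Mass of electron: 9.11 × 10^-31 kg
The electron has the longer wavelength.

Using λ = h/√(2mKE):

For proton: λ₁ = h/√(2m₁KE) = 1.29 × 10^-12 m
For electron: λ₂ = h/√(2m₂KE) = 5.53 × 10^-11 m

Since λ ∝ 1/√m at constant kinetic energy, the lighter particle has the longer wavelength.

The electron has the longer de Broglie wavelength.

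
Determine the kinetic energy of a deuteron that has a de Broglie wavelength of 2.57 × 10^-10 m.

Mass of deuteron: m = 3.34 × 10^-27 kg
9.95 × 10^-22 J (or 6.21 × 10^-3 eV)

From λ = h/√(2mKE), we solve for KE:

λ² = h²/(2mKE)
KE = h²/(2mλ²)
KE = (6.626 × 10^-34 J·s)² / (2 × 3.34 × 10^-27 kg × (2.57 × 10^-10 m)²)
KE = 9.95 × 10^-22 J
KE = 6.21 × 10^-3 eV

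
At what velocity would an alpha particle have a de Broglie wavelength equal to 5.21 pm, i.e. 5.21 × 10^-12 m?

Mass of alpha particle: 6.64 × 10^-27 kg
1.92 × 10^4 m/s

From λ = h/(mv), solve for v:

v = h/(mλ)
v = (6.626 × 10^-34 J·s) / (6.64 × 10^-27 kg × 5.21 × 10^-12 m)
v = 1.92 × 10^4 m/s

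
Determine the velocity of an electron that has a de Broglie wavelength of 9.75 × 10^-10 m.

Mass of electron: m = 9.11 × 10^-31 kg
7.46 × 10^5 m/s

From the de Broglie relation λ = h/(mv), we solve for v:

v = h/(mλ)
v = (6.626 × 10^-34 J·s) / (9.11 × 10^-31 kg × 9.75 × 10^-10 m)
v = 7.46 × 10^5 m/s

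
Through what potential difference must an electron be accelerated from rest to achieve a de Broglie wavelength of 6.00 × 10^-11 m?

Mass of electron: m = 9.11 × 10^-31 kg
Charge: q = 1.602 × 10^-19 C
418 V

From λ = h/√(2mqV), we solve for V:

λ² = h²/(2mqV)
V = h²/(2mqλ²)
V = (6.626 × 10^-34 J·s)² / (2 × 9.11 × 10^-31 kg × 1.602 × 10^-19 C × (6.00 × 10^-11 m)²)
V = 418 V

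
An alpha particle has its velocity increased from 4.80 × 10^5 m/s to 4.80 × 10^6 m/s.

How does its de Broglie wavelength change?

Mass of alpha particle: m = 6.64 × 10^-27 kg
The wavelength decreases by a factor of 10.

Using λ = h/(mv):

Initial wavelength: λ₁ = h/(mv₁) = 2.08 × 10^-13 m
Final wavelength: λ₂ = h/(mv₂) = 2.08 × 10^-14 m

Since λ ∝ 1/v, when velocity increases by a factor of 10, the wavelength decreases by a factor of 10.

λ₂/λ₁ = v₁/v₂ = 1/10

The wavelength decreases by a factor of 10.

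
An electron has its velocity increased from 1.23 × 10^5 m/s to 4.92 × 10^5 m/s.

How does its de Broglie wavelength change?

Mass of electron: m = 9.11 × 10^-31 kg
The wavelength decreases by a factor of 4.

Using λ = h/(mv):

Initial wavelength: λ₁ = h/(mv₁) = 5.91 × 10^-9 m
Final wavelength: λ₂ = h/(mv₂) = 1.48 × 10^-9 m

Since λ ∝ 1/v, when velocity increases by a factor of 4, the wavelength decreases by a factor of 4.

λ₂/λ₁ = v₁/v₂ = 1/4

The wavelength decreases by a factor of 4.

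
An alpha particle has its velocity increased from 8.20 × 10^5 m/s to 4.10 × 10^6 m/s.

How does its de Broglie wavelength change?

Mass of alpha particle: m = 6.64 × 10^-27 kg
The wavelength decreases by a factor of 5.

Using λ = h/(mv):

Initial wavelength: λ₁ = h/(mv₁) = 1.22 × 10^-13 m
Final wavelength: λ₂ = h/(mv₂) = 2.43 × 10^-14 m

Since λ ∝ 1/v, when velocity increases by a factor of 5, the wavelength decreases by a factor of 5.

λ₂/λ₁ = v₁/v₂ = 1/5

The wavelength decreases by a factor of 5.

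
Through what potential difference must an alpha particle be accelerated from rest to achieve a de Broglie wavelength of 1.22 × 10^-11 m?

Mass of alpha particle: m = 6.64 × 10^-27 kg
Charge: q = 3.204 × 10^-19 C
6.93 × 10^-1 V

From λ = h/√(2mqV), we solve for V:

λ² = h²/(2mqV)
V = h²/(2mqλ²)
V = (6.626 × 10^-34 J·s)² / (2 × 6.64 × 10^-27 kg × 3.204 × 10^-19 C × (1.22 × 10^-11 m)²)
V = 6.93 × 10^-1 V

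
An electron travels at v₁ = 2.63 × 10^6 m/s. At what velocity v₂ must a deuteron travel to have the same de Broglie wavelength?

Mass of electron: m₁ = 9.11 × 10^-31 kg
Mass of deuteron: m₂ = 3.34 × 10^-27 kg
v₂ = 7.17 × 10^2 m/s

For equal de Broglie wavelengths: λ₁ = λ₂

h/(m₁v₁) = h/(m₂v₂)
m₁v₁ = m₂v₂
v₂ = v₁ · (m₁/m₂)

v₂ = 2.63 × 10^6 m/s × (9.11 × 10^-31 kg / 3.34 × 10^-27 kg)
v₂ = 7.17 × 10^2 m/s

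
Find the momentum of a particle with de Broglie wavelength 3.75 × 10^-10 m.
1.77 × 10^-24 kg·m/s

From the de Broglie relation λ = h/p, we solve for p:

p = h/λ
p = (6.626 × 10^-34 J·s) / (3.75 × 10^-10 m)
p = 1.77 × 10^-24 kg·m/s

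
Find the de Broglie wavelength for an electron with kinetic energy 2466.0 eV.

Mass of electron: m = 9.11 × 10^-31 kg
2.47 × 10^-11 m

Using λ = h/√(2mKE):

First convert KE to Joules: KE = 2466.0 eV = 3.951 × 10^-16 J

λ = h/√(2mKE)
λ = (6.626 × 10^-34 J·s) / √(2 × 9.11 × 10^-31 kg × 3.951 × 10^-16 J)
λ = 2.47 × 10^-11 m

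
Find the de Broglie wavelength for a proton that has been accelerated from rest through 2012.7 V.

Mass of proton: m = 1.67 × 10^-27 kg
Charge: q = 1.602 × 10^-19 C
6.38 × 10^-13 m

When a particle is accelerated through voltage V, it gains kinetic energy KE = qV.

The de Broglie wavelength is then λ = h/√(2mqV):

λ = h/√(2mqV)
λ = (6.626 × 10^-34 J·s) / √(2 × 1.67 × 10^-27 kg × 1.602 × 10^-19 C × 2012.7 V)
λ = 6.38 × 10^-13 m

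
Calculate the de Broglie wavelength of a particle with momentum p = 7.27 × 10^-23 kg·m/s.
9.11 × 10^-12 m

Using the de Broglie relation λ = h/p:

λ = h/p
λ = (6.626 × 10^-34 J·s) / (7.27 × 10^-23 kg·m/s)
λ = 9.11 × 10^-12 m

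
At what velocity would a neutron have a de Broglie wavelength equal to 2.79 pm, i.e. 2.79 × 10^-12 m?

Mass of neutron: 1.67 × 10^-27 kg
1.42 × 10^5 m/s

From λ = h/(mv), solve for v:

v = h/(mλ)
v = (6.626 × 10^-34 J·s) / (1.67 × 10^-27 kg × 2.79 × 10^-12 m)
v = 1.42 × 10^5 m/s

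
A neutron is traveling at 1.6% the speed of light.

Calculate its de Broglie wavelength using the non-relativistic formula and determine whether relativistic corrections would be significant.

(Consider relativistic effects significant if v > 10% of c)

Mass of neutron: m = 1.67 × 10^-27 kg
No, relativistic corrections are not needed.

Using the non-relativistic de Broglie formula λ = h/(mv):

v = 1.6% × c = 4.797 × 10^6 m/s

λ = h/(mv)
λ = (6.626 × 10^-34 J·s) / (1.67 × 10^-27 kg × 4.797 × 10^6 m/s)
λ = 8.27 × 10^-14 m

Since v = 1.6% of c < 10% of c, relativistic corrections are NOT significant and this non-relativistic result is a good approximation.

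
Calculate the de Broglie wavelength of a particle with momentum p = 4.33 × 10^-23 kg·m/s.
1.53 × 10^-11 m

Using the de Broglie relation λ = h/p:

λ = h/p
λ = (6.626 × 10^-34 J·s) / (4.33 × 10^-23 kg·m/s)
λ = 1.53 × 10^-11 m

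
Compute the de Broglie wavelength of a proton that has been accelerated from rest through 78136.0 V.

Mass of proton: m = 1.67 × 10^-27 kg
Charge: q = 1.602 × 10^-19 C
1.02 × 10^-13 m

When a particle is accelerated through voltage V, it gains kinetic energy KE = qV.

The de Broglie wavelength is then λ = h/√(2mqV):

λ = h/√(2mqV)
λ = (6.626 × 10^-34 J·s) / √(2 × 1.67 × 10^-27 kg × 1.602 × 10^-19 C × 78136.0 V)
λ = 1.02 × 10^-13 m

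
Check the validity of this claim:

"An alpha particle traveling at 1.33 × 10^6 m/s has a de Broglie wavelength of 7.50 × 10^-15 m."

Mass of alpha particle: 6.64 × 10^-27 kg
False

The claim is incorrect.

Using λ = h/(mv):
λ = (6.626 × 10^-34 J·s) / (6.64 × 10^-27 kg × 1.33 × 10^6 m/s)
λ = 7.50 × 10^-14 m

The actual wavelength differs from the claimed 7.50 × 10^-15 m.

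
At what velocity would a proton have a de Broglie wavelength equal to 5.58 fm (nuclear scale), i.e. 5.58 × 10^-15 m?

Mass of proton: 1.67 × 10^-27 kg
7.11 × 10^7 m/s

From λ = h/(mv), solve for v:

v = h/(mλ)
v = (6.626 × 10^-34 J·s) / (1.67 × 10^-27 kg × 5.58 × 10^-15 m)
v = 7.11 × 10^7 m/s

Note: This velocity is 23.7% of the speed of light, so relativistic corrections would be needed for a more accurate calculation.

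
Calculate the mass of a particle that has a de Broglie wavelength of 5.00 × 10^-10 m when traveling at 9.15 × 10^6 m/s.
1.45 × 10^-31 kg

From the de Broglie relation λ = h/(mv), we solve for m:

m = h/(λv)
m = (6.626 × 10^-34 J·s) / (5.00 × 10^-10 m × 9.15 × 10^6 m/s)
m = 1.45 × 10^-31 kg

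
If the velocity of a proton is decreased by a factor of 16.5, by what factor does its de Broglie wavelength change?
The wavelength increases by a factor of 16.5.

From λ = h/(mv), the wavelength is inversely proportional to velocity:

λ ∝ 1/v

If v → v/16.5, then λ → 16.5λ

When velocity is decreased by a factor of 16.5, the wavelength increases by a factor of 16.5.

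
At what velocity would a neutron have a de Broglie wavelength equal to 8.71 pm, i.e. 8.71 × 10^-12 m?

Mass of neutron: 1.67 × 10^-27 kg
4.56 × 10^4 m/s

From λ = h/(mv), solve for v:

v = h/(mλ)
v = (6.626 × 10^-34 J·s) / (1.67 × 10^-27 kg × 8.71 × 10^-12 m)
v = 4.56 × 10^4 m/s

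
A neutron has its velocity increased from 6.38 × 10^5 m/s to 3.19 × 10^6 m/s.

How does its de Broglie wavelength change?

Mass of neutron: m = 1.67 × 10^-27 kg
The wavelength decreases by a factor of 5.

Using λ = h/(mv):

Initial wavelength: λ₁ = h/(mv₁) = 6.22 × 10^-13 m
Final wavelength: λ₂ = h/(mv₂) = 1.24 × 10^-13 m

Since λ ∝ 1/v, when velocity increases by a factor of 5, the wavelength decreases by a factor of 5.

λ₂/λ₁ = v₁/v₂ = 1/5

The wavelength decreases by a factor of 5.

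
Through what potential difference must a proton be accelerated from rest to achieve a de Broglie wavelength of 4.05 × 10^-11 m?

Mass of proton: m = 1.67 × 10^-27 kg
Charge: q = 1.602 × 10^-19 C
5.00 × 10^-1 V

From λ = h/√(2mqV), we solve for V:

λ² = h²/(2mqV)
V = h²/(2mqλ²)
V = (6.626 × 10^-34 J·s)² / (2 × 1.67 × 10^-27 kg × 1.602 × 10^-19 C × (4.05 × 10^-11 m)²)
V = 5.00 × 10^-1 V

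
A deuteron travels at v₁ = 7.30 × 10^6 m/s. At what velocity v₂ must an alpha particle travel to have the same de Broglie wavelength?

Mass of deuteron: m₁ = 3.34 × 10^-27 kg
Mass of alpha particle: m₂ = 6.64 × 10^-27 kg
v₂ = 3.67 × 10^6 m/s

For equal de Broglie wavelengths: λ₁ = λ₂

h/(m₁v₁) = h/(m₂v₂)
m₁v₁ = m₂v₂
v₂ = v₁ · (m₁/m₂)

v₂ = 7.30 × 10^6 m/s × (3.34 × 10^-27 kg / 6.64 × 10^-27 kg)
v₂ = 3.67 × 10^6 m/s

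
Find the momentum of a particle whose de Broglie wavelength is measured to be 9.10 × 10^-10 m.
7.28 × 10^-25 kg·m/s

From the de Broglie relation λ = h/p, we solve for p:

p = h/λ
p = (6.626 × 10^-34 J·s) / (9.10 × 10^-10 m)
p = 7.28 × 10^-25 kg·m/s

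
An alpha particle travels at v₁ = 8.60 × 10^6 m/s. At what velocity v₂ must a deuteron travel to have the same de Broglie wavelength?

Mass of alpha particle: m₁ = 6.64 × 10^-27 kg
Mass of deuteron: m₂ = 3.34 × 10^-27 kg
v₂ = 1.71 × 10^7 m/s

For equal de Broglie wavelengths: λ₁ = λ₂

h/(m₁v₁) = h/(m₂v₂)
m₁v₁ = m₂v₂
v₂ = v₁ · (m₁/m₂)

v₂ = 8.60 × 10^6 m/s × (6.64 × 10^-27 kg / 3.34 × 10^-27 kg)
v₂ = 1.71 × 10^7 m/s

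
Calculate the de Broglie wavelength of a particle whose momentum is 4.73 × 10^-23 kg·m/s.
1.40 × 10^-11 m

Using the de Broglie relation λ = h/p:

λ = h/p
λ = (6.626 × 10^-34 J·s) / (4.73 × 10^-23 kg·m/s)
λ = 1.40 × 10^-11 m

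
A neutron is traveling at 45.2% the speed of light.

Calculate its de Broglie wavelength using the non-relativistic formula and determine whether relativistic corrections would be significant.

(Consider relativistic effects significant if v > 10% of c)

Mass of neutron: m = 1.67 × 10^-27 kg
Yes, relativistic corrections are needed.

Using the non-relativistic de Broglie formula λ = h/(mv):

v = 45.2% × c = 1.355 × 10^8 m/s

λ = h/(mv)
λ = (6.626 × 10^-34 J·s) / (1.67 × 10^-27 kg × 1.355 × 10^8 m/s)
λ = 2.93 × 10^-15 m

Since v = 45.2% of c > 10% of c, relativistic corrections ARE significant and the actual wavelength would differ from this non-relativistic estimate.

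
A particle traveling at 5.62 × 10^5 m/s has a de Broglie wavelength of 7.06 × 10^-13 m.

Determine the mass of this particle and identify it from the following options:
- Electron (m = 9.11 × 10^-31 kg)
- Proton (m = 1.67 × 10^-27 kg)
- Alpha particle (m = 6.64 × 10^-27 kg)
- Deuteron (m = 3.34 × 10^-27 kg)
The particle is a proton.

From λ = h/(mv), solve for mass:

m = h/(λv)
m = (6.626 × 10^-34 J·s) / (7.06 × 10^-13 m × 5.62 × 10^5 m/s)
m = 1.67 × 10^-27 kg

Comparing with the listed masses, this is closest to a proton.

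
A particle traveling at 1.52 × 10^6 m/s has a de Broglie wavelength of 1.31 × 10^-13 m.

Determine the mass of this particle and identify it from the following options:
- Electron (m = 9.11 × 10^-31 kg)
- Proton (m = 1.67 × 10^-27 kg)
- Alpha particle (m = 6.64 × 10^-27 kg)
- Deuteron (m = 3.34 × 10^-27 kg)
The particle is a deuteron.

From λ = h/(mv), solve for mass:

m = h/(λv)
m = (6.626 × 10^-34 J·s) / (1.31 × 10^-13 m × 1.52 × 10^6 m/s)
m = 3.33 × 10^-27 kg

Comparing with the listed masses, this is closest to a deuteron.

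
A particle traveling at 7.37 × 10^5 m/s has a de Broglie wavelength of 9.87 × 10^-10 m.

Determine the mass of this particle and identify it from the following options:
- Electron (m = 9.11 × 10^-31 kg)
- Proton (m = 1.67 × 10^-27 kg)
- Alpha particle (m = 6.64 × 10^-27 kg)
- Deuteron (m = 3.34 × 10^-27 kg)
The particle is an electron.

From λ = h/(mv), solve for mass:

m = h/(λv)
m = (6.626 × 10^-34 J·s) / (9.87 × 10^-10 m × 7.37 × 10^5 m/s)
m = 9.11 × 10^-31 kg

Comparing with the listed masses, this is closest to an electron.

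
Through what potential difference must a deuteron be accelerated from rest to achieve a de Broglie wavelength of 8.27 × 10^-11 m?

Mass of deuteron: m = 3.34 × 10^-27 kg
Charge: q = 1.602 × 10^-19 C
6.00 × 10^-2 V

From λ = h/√(2mqV), we solve for V:

λ² = h²/(2mqV)
V = h²/(2mqλ²)
V = (6.626 × 10^-34 J·s)² / (2 × 3.34 × 10^-27 kg × 1.602 × 10^-19 C × (8.27 × 10^-11 m)²)
V = 6.00 × 10^-2 V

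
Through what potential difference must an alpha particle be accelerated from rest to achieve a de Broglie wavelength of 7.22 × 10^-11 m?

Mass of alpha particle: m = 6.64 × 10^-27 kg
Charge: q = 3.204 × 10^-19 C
1.98 × 10^-2 V

From λ = h/√(2mqV), we solve for V:

λ² = h²/(2mqV)
V = h²/(2mqλ²)
V = (6.626 × 10^-34 J·s)² / (2 × 6.64 × 10^-27 kg × 3.204 × 10^-19 C × (7.22 × 10^-11 m)²)
V = 1.98 × 10^-2 V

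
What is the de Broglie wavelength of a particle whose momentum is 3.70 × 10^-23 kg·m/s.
1.79 × 10^-11 m

Using the de Broglie relation λ = h/p:

λ = h/p
λ = (6.626 × 10^-34 J·s) / (3.70 × 10^-23 kg·m/s)
λ = 1.79 × 10^-11 m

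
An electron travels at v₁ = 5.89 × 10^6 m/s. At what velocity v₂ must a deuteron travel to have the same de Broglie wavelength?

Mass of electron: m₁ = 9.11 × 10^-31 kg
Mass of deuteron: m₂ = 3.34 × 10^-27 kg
v₂ = 1.61 × 10^3 m/s

For equal de Broglie wavelengths: λ₁ = λ₂

h/(m₁v₁) = h/(m₂v₂)
m₁v₁ = m₂v₂
v₂ = v₁ · (m₁/m₂)

v₂ = 5.89 × 10^6 m/s × (9.11 × 10^-31 kg / 3.34 × 10^-27 kg)
v₂ = 1.61 × 10^3 m/s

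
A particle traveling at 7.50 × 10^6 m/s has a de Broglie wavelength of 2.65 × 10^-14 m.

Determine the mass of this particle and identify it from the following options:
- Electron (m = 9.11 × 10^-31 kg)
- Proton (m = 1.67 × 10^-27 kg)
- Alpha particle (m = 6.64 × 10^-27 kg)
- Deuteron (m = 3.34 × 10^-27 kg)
The particle is a deuteron.

From λ = h/(mv), solve for mass:

m = h/(λv)
m = (6.626 × 10^-34 J·s) / (2.65 × 10^-14 m × 7.50 × 10^6 m/s)
m = 3.33 × 10^-27 kg

Comparing with the listed masses, this is closest to a deuteron.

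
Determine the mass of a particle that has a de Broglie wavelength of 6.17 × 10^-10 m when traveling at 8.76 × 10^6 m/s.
1.23 × 10^-31 kg

From the de Broglie relation λ = h/(mv), we solve for m:

m = h/(λv)
m = (6.626 × 10^-34 J·s) / (6.17 × 10^-10 m × 8.76 × 10^6 m/s)
m = 1.23 × 10^-31 kg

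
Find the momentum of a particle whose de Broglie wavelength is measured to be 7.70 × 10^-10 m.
8.61 × 10^-25 kg·m/s

From the de Broglie relation λ = h/p, we solve for p:

p = h/λ
p = (6.626 × 10^-34 J·s) / (7.70 × 10^-10 m)
p = 8.61 × 10^-25 kg·m/s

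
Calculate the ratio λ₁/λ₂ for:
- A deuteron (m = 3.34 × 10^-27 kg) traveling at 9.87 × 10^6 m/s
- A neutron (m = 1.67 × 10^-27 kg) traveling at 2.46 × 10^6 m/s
λ₁/λ₂ = 0.125

Using λ = h/(mv):

λ₁ = h/(m₁v₁) = 2.01 × 10^-14 m
λ₂ = h/(m₂v₂) = 1.61 × 10^-13 m

Ratio λ₁/λ₂ = (m₂v₂)/(m₁v₁)
         = (1.67 × 10^-27 kg × 2.46 × 10^6 m/s) / (3.34 × 10^-27 kg × 9.87 × 10^6 m/s)
         = 0.125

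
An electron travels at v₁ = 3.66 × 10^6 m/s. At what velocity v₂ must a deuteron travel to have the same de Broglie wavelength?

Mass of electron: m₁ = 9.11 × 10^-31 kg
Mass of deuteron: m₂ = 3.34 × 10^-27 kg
v₂ = 9.98 × 10^2 m/s

For equal de Broglie wavelengths: λ₁ = λ₂

h/(m₁v₁) = h/(m₂v₂)
m₁v₁ = m₂v₂
v₂ = v₁ · (m₁/m₂)

v₂ = 3.66 × 10^6 m/s × (9.11 × 10^-31 kg / 3.34 × 10^-27 kg)
v₂ = 9.98 × 10^2 m/s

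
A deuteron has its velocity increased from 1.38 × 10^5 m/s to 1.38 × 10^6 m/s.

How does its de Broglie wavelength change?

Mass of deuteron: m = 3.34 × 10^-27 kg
The wavelength decreases by a factor of 10.

Using λ = h/(mv):

Initial wavelength: λ₁ = h/(mv₁) = 1.44 × 10^-12 m
Final wavelength: λ₂ = h/(mv₂) = 1.44 × 10^-13 m

Since λ ∝ 1/v, when velocity increases by a factor of 10, the wavelength decreases by a factor of 10.

λ₂/λ₁ = v₁/v₂ = 1/10

The wavelength decreases by a factor of 10.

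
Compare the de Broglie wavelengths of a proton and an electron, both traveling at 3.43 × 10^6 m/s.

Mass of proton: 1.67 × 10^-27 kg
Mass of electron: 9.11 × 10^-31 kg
The electron has the longer wavelength.

Using λ = h/(mv), since both particles have the same velocity, the wavelength depends only on mass.

For proton: λ₁ = h/(m₁v) = 1.16 × 10^-13 m
For electron: λ₂ = h/(m₂v) = 2.12 × 10^-10 m

Since λ ∝ 1/m at constant velocity, the lighter particle has the longer wavelength.

The electron has the longer de Broglie wavelength.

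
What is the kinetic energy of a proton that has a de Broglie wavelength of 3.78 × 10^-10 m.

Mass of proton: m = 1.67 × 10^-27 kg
9.20 × 10^-22 J (or 5.74 × 10^-3 eV)

From λ = h/√(2mKE), we solve for KE:

λ² = h²/(2mKE)
KE = h²/(2mλ²)
KE = (6.626 × 10^-34 J·s)² / (2 × 1.67 × 10^-27 kg × (3.78 × 10^-10 m)²)
KE = 9.20 × 10^-22 J
KE = 5.74 × 10^-3 eV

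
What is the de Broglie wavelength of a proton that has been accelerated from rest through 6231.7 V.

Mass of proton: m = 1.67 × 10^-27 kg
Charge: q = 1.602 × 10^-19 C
3.63 × 10^-13 m

When a particle is accelerated through voltage V, it gains kinetic energy KE = qV.

The de Broglie wavelength is then λ = h/√(2mqV):

λ = h/√(2mqV)
λ = (6.626 × 10^-34 J·s) / √(2 × 1.67 × 10^-27 kg × 1.602 × 10^-19 C × 6231.7 V)
λ = 3.63 × 10^-13 m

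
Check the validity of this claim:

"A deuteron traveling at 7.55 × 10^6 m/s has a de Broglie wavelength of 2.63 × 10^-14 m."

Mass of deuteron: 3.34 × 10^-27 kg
True

The claim is correct.

Using λ = h/(mv):
λ = (6.626 × 10^-34 J·s) / (3.34 × 10^-27 kg × 7.55 × 10^6 m/s)
λ = 2.63 × 10^-14 m

This matches the claimed value.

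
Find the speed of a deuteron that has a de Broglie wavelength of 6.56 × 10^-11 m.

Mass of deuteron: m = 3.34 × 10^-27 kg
3.02 × 10^3 m/s

From the de Broglie relation λ = h/(mv), we solve for v:

v = h/(mλ)
v = (6.626 × 10^-34 J·s) / (3.34 × 10^-27 kg × 6.56 × 10^-11 m)
v = 3.02 × 10^3 m/s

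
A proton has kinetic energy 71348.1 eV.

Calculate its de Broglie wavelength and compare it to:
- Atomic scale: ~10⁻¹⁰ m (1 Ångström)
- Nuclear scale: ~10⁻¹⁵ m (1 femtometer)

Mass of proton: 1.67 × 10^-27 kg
λ = 1.07 × 10^-13 m, which is between nuclear and atomic scales.

Using λ = h/√(2mKE):

KE = 71348.1 eV = 1.143 × 10^-14 J

λ = h/√(2mKE)
λ = (6.626 × 10^-34 J·s) / √(2 × 1.67 × 10^-27 kg × 1.143 × 10^-14 J)
λ = 1.07 × 10^-13 m

Comparison:
- Atomic scale (10⁻¹⁰ m): λ is 0.0011× this size
- Nuclear scale (10⁻¹⁵ m): λ is 1.1e+02× this size

The wavelength is between nuclear and atomic scales.

This wavelength is appropriate for probing atomic structure but too large for nuclear physics experiments.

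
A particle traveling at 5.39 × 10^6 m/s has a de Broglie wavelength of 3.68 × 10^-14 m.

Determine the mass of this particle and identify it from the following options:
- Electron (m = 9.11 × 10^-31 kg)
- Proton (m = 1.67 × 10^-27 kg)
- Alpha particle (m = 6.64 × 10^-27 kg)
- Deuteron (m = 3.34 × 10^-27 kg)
The particle is a deuteron.

From λ = h/(mv), solve for mass:

m = h/(λv)
m = (6.626 × 10^-34 J·s) / (3.68 × 10^-14 m × 5.39 × 10^6 m/s)
m = 3.34 × 10^-27 kg

Comparing with the listed masses, this is closest to a deuteron.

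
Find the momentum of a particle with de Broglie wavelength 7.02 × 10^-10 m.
9.44 × 10^-25 kg·m/s

From the de Broglie relation λ = h/p, we solve for p:

p = h/λ
p = (6.626 × 10^-34 J·s) / (7.02 × 10^-10 m)
p = 9.44 × 10^-25 kg·m/s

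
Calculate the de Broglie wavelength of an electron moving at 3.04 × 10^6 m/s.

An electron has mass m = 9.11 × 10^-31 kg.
2.39 × 10^-10 m

Using the de Broglie relation λ = h/(mv):

λ = h/(mv)
λ = (6.626 × 10^-34 J·s) / (9.11 × 10^-31 kg × 3.04 × 10^6 m/s)
λ = 2.39 × 10^-10 m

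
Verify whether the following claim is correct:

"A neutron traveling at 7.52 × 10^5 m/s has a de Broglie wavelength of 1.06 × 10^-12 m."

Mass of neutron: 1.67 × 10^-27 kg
False

The claim is incorrect.

Using λ = h/(mv):
λ = (6.626 × 10^-34 J·s) / (1.67 × 10^-27 kg × 7.52 × 10^5 m/s)
λ = 5.28 × 10^-13 m

The actual wavelength differs from the claimed 1.06 × 10^-12 m.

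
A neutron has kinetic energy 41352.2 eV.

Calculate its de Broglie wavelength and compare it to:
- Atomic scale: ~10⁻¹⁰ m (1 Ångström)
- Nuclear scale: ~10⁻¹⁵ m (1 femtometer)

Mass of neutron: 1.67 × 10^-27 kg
λ = 1.41 × 10^-13 m, which is between nuclear and atomic scales.

Using λ = h/√(2mKE):

KE = 41352.2 eV = 6.625 × 10^-15 J

λ = h/√(2mKE)
λ = (6.626 × 10^-34 J·s) / √(2 × 1.67 × 10^-27 kg × 6.625 × 10^-15 J)
λ = 1.41 × 10^-13 m

Comparison:
- Atomic scale (10⁻¹⁰ m): λ is 0.0014× this size
- Nuclear scale (10⁻¹⁵ m): λ is 1.4e+02× this size

The wavelength is between nuclear and atomic scales.

This wavelength is appropriate for probing atomic structure but too large for nuclear physics experiments.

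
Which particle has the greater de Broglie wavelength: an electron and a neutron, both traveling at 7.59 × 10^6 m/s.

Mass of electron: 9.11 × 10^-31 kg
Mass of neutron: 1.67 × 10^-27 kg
The electron has the longer wavelength.

Using λ = h/(mv), since both particles have the same velocity, the wavelength depends only on mass.

For electron: λ₁ = h/(m₁v) = 9.58 × 10^-11 m
For neutron: λ₂ = h/(m₂v) = 5.23 × 10^-14 m

Since λ ∝ 1/m at constant velocity, the lighter particle has the longer wavelength.

The electron has the longer de Broglie wavelength.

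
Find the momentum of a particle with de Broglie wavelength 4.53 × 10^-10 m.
1.46 × 10^-24 kg·m/s

From the de Broglie relation λ = h/p, we solve for p:

p = h/λ
p = (6.626 × 10^-34 J·s) / (4.53 × 10^-10 m)
p = 1.46 × 10^-24 kg·m/s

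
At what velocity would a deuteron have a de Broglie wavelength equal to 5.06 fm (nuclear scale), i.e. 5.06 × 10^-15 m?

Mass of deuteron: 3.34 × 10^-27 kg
3.92 × 10^7 m/s

From λ = h/(mv), solve for v:

v = h/(mλ)
v = (6.626 × 10^-34 J·s) / (3.34 × 10^-27 kg × 5.06 × 10^-15 m)
v = 3.92 × 10^7 m/s

Note: This velocity is 13.1% of the speed of light, so relativistic corrections would be needed for a more accurate calculation.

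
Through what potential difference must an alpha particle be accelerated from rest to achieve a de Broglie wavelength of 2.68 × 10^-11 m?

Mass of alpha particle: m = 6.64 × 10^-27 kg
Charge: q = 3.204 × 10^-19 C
1.44 × 10^-1 V

From λ = h/√(2mqV), we solve for V:

λ² = h²/(2mqV)
V = h²/(2mqλ²)
V = (6.626 × 10^-34 J·s)² / (2 × 6.64 × 10^-27 kg × 3.204 × 10^-19 C × (2.68 × 10^-11 m)²)
V = 1.44 × 10^-1 V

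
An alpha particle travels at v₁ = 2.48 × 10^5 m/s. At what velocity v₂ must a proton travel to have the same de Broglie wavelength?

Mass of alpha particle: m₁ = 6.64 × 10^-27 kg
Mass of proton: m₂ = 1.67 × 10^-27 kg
v₂ = 9.86 × 10^5 m/s

For equal de Broglie wavelengths: λ₁ = λ₂

h/(m₁v₁) = h/(m₂v₂)
m₁v₁ = m₂v₂
v₂ = v₁ · (m₁/m₂)

v₂ = 2.48 × 10^5 m/s × (6.64 × 10^-27 kg / 1.67 × 10^-27 kg)
v₂ = 9.86 × 10^5 m/s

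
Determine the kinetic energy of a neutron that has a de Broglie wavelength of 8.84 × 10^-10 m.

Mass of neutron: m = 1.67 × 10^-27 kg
1.68 × 10^-22 J (or 1.05 × 10^-3 eV)

From λ = h/√(2mKE), we solve for KE:

λ² = h²/(2mKE)
KE = h²/(2mλ²)
KE = (6.626 × 10^-34 J·s)² / (2 × 1.67 × 10^-27 kg × (8.84 × 10^-10 m)²)
KE = 1.68 × 10^-22 J
KE = 1.05 × 10^-3 eV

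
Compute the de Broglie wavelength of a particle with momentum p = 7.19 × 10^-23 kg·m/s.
9.22 × 10^-12 m

Using the de Broglie relation λ = h/p:

λ = h/p
λ = (6.626 × 10^-34 J·s) / (7.19 × 10^-23 kg·m/s)
λ = 9.22 × 10^-12 m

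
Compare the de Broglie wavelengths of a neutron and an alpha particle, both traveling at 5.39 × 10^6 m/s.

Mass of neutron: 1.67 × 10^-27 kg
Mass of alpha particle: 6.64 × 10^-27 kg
The neutron has the longer wavelength.

Using λ = h/(mv), since both particles have the same velocity, the wavelength depends only on mass.

For neutron: λ₁ = h/(m₁v) = 7.36 × 10^-14 m
For alpha particle: λ₂ = h/(m₂v) = 1.85 × 10^-14 m

Since λ ∝ 1/m at constant velocity, the lighter particle has the longer wavelength.

The neutron has the longer de Broglie wavelength.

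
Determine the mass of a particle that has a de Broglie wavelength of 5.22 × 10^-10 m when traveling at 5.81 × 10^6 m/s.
2.18 × 10^-31 kg

From the de Broglie relation λ = h/(mv), we solve for m:

m = h/(λv)
m = (6.626 × 10^-34 J·s) / (5.22 × 10^-10 m × 5.81 × 10^6 m/s)
m = 2.18 × 10^-31 kg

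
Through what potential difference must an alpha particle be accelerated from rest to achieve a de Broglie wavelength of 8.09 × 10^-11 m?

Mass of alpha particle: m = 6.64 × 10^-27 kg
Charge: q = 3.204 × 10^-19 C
1.58 × 10^-2 V

From λ = h/√(2mqV), we solve for V:

λ² = h²/(2mqV)
V = h²/(2mqλ²)
V = (6.626 × 10^-34 J·s)² / (2 × 6.64 × 10^-27 kg × 3.204 × 10^-19 C × (8.09 × 10^-11 m)²)
V = 1.58 × 10^-2 V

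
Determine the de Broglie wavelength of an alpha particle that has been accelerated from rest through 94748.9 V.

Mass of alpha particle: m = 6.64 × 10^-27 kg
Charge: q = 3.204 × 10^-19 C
3.30 × 10^-14 m

When a particle is accelerated through voltage V, it gains kinetic energy KE = qV.

The de Broglie wavelength is then λ = h/√(2mqV):

λ = h/√(2mqV)
λ = (6.626 × 10^-34 J·s) / √(2 × 6.64 × 10^-27 kg × 3.204 × 10^-19 C × 94748.9 V)
λ = 3.30 × 10^-14 m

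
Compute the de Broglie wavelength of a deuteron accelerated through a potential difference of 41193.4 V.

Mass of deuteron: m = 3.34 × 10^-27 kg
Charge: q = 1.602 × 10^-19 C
9.98 × 10^-14 m

When a particle is accelerated through voltage V, it gains kinetic energy KE = qV.

The de Broglie wavelength is then λ = h/√(2mqV):

λ = h/√(2mqV)
λ = (6.626 × 10^-34 J·s) / √(2 × 3.34 × 10^-27 kg × 1.602 × 10^-19 C × 41193.4 V)
λ = 9.98 × 10^-14 m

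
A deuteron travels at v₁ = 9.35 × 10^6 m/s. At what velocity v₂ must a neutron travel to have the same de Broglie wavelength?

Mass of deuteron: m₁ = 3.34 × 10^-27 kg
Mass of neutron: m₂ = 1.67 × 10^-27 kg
v₂ = 1.87 × 10^7 m/s

For equal de Broglie wavelengths: λ₁ = λ₂

h/(m₁v₁) = h/(m₂v₂)
m₁v₁ = m₂v₂
v₂ = v₁ · (m₁/m₂)

v₂ = 9.35 × 10^6 m/s × (3.34 × 10^-27 kg / 1.67 × 10^-27 kg)
v₂ = 1.87 × 10^7 m/s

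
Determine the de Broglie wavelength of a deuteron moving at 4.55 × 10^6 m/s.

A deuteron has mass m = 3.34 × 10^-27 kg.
4.36 × 10^-14 m

Using the de Broglie relation λ = h/(mv):

λ = h/(mv)
λ = (6.626 × 10^-34 J·s) / (3.34 × 10^-27 kg × 4.55 × 10^6 m/s)
λ = 4.36 × 10^-14 m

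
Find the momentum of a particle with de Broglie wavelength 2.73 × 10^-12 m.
2.43 × 10^-22 kg·m/s

From the de Broglie relation λ = h/p, we solve for p:

p = h/λ
p = (6.626 × 10^-34 J·s) / (2.73 × 10^-12 m)
p = 2.43 × 10^-22 kg·m/s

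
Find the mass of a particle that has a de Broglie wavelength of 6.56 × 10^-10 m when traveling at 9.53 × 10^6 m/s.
1.06 × 10^-31 kg

From the de Broglie relation λ = h/(mv), we solve for m:

m = h/(λv)
m = (6.626 × 10^-34 J·s) / (6.56 × 10^-10 m × 9.53 × 10^6 m/s)
m = 1.06 × 10^-31 kg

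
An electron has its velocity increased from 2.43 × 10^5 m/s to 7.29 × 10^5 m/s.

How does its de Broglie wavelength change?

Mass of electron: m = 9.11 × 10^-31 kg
The wavelength decreases by a factor of 3.

Using λ = h/(mv):

Initial wavelength: λ₁ = h/(mv₁) = 2.99 × 10^-9 m
Final wavelength: λ₂ = h/(mv₂) = 9.98 × 10^-10 m

Since λ ∝ 1/v, when velocity increases by a factor of 3, the wavelength decreases by a factor of 3.

λ₂/λ₁ = v₁/v₂ = 1/3

The wavelength decreases by a factor of 3.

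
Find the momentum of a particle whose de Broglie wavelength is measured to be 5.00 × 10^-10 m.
1.33 × 10^-24 kg·m/s

From the de Broglie relation λ = h/p, we solve for p:

p = h/λ
p = (6.626 × 10^-34 J·s) / (5.00 × 10^-10 m)
p = 1.33 × 10^-24 kg·m/s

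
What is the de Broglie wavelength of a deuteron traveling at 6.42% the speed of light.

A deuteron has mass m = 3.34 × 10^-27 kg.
1.03 × 10^-14 m

Using the de Broglie relation λ = h/(mv):

v = 6.42% × c = 1.925 × 10^7 m/s

λ = h/(mv)
λ = (6.626 × 10^-34 J·s) / (3.34 × 10^-27 kg × 1.925 × 10^7 m/s)
λ = 1.03 × 10^-14 m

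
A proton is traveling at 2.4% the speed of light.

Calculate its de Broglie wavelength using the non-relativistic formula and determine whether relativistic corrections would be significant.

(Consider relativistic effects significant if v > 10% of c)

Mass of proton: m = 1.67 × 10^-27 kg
No, relativistic corrections are not needed.

Using the non-relativistic de Broglie formula λ = h/(mv):

v = 2.4% × c = 7.195 × 10^6 m/s

λ = h/(mv)
λ = (6.626 × 10^-34 J·s) / (1.67 × 10^-27 kg × 7.195 × 10^6 m/s)
λ = 5.51 × 10^-14 m

Since v = 2.4% of c < 10% of c, relativistic corrections are NOT significant and this non-relativistic result is a good approximation.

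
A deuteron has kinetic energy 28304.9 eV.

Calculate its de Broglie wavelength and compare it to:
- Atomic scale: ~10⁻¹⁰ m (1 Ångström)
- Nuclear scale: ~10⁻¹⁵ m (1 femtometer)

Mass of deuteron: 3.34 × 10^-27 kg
λ = 1.20 × 10^-13 m, which is between nuclear and atomic scales.

Using λ = h/√(2mKE):

KE = 28304.9 eV = 4.535 × 10^-15 J

λ = h/√(2mKE)
λ = (6.626 × 10^-34 J·s) / √(2 × 3.34 × 10^-27 kg × 4.535 × 10^-15 J)
λ = 1.20 × 10^-13 m

Comparison:
- Atomic scale (10⁻¹⁰ m): λ is 0.0012× this size
- Nuclear scale (10⁻¹⁵ m): λ is 1.2e+02× this size

The wavelength is between nuclear and atomic scales.

This wavelength is appropriate for probing atomic structure but too large for nuclear physics experiments.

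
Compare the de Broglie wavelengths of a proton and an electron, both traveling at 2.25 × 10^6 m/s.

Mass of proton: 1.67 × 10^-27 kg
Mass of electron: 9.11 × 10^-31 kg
The electron has the longer wavelength.

Using λ = h/(mv), since both particles have the same velocity, the wavelength depends only on mass.

For proton: λ₁ = h/(m₁v) = 1.76 × 10^-13 m
For electron: λ₂ = h/(m₂v) = 3.23 × 10^-10 m

Since λ ∝ 1/m at constant velocity, the lighter particle has the longer wavelength.

The electron has the longer de Broglie wavelength.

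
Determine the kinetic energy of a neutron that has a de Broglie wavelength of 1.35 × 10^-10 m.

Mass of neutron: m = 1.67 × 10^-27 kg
7.21 × 10^-21 J (or 0.0450 eV)

From λ = h/√(2mKE), we solve for KE:

λ² = h²/(2mKE)
KE = h²/(2mλ²)
KE = (6.626 × 10^-34 J·s)² / (2 × 1.67 × 10^-27 kg × (1.35 × 10^-10 m)²)
KE = 7.21 × 10^-21 J
KE = 0.0450 eV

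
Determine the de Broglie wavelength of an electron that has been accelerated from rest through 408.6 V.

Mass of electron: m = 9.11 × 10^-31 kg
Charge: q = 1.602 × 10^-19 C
6.07 × 10^-11 m

When a particle is accelerated through voltage V, it gains kinetic energy KE = qV.

The de Broglie wavelength is then λ = h/√(2mqV):

λ = h/√(2mqV)
λ = (6.626 × 10^-34 J·s) / √(2 × 9.11 × 10^-31 kg × 1.602 × 10^-19 C × 408.6 V)
λ = 6.07 × 10^-11 m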